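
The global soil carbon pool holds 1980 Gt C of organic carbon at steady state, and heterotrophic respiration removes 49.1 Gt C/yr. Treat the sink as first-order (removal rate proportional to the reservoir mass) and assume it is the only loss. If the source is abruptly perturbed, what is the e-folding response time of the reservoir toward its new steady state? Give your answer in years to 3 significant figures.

40.3 yr

For a linear reservoir the response time equals the residence time τ = M/F.
τ = 1980 / 49.1 = 40.33 yr.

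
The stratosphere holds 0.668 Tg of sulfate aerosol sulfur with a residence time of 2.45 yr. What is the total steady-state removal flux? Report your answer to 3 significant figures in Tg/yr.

0.273 Tg/yr

F = M / τ = 0.668 / 2.45 = 0.2727 Tg/yr.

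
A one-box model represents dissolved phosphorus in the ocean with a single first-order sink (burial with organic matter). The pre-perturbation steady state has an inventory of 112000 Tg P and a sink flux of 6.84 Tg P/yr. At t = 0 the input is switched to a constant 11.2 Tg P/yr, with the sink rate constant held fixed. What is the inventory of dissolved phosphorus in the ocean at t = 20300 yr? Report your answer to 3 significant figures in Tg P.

163000 Tg P

The sink rate constant is k = F₀/M₀ = 6.84/112000 = 6.107×10^-5 yr⁻¹.
Solving dM/dt = F₁ − kM with M(0) = M₀ gives M(t) = F₁/k + (M₀ − F₁/k)·e^(−kt).
F₁/k = 11.2/6.107×10^-5 = 183390 Tg P; kt = 6.107×10^-5 × 20300 = 1.240, e^(−kt) = 0.2895.
M(20300) = 183390 + (112000 − 183390) × 0.2895 = 183390 − 20660 = 162730 Tg P.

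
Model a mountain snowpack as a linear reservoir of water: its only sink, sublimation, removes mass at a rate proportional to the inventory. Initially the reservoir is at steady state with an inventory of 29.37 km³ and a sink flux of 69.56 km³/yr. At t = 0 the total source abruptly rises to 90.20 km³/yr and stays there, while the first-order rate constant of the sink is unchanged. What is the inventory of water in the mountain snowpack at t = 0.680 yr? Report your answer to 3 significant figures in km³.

36.3 km³

τ = M₀/F₀ = 29.37/69.56 = 0.4222 yr; rate constant k = 1/τ.
New steady state M_∞ = F₁/k = F₁·τ = 90.20 × 0.4222 = 38.085 km³.
M(t) = M_∞ + (M₀ − M_∞)·e^(−t/τ); t/τ = 0.680/0.4222 = 1.611, so e^(−t/τ) = 0.1998.
M(t) = 38.085 − 8.715 × 0.1998 = 36.344 km³.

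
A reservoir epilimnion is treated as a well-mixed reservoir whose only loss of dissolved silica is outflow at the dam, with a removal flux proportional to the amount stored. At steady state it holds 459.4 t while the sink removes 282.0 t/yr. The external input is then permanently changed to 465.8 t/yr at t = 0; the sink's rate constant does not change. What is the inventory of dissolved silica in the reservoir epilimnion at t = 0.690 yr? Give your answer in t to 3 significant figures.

τ = M₀/F₀ = 459.4/282.0 = 1.629 yr; rate constant k = 1/τ.
New steady state M_∞ = F₁/k = F₁·τ = 465.8 × 1.629 = 758.82 t.
M(t) = M_∞ + (M₀ − M_∞)·e^(−t/τ); t/τ = 0.690/1.629 = 0.4236, so e^(−t/τ) = 0.6547.
M(t) = 758.82 − 299.4 × 0.6547 = 562.79 t.

563 t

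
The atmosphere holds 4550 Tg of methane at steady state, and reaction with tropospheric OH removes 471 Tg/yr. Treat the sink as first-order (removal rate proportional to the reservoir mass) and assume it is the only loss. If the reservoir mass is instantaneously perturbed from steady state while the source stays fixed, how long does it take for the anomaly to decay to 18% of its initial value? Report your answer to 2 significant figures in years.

17 yr

For a linear reservoir the anomaly decays as exp(−t/τ) with τ = M/F = 4550/471 = 9.660 yr.
exp(−t/τ) = 0.18 ⇒ t = −τ ln(0.18) = 9.660 × 1.715 = 16.57 yr.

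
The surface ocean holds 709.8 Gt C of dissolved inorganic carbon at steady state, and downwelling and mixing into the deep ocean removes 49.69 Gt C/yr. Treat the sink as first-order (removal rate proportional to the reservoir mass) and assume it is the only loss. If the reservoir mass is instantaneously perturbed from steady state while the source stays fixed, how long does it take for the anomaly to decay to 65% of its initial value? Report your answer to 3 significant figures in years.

For a linear reservoir the anomaly decays as exp(−t/τ) with τ = M/F = 709.8/49.69 = 14.28 yr.
exp(−t/τ) = 0.65 ⇒ t = −τ ln(0.65) = 14.28 × 0.4308 = 6.154 yr.

6.15 yr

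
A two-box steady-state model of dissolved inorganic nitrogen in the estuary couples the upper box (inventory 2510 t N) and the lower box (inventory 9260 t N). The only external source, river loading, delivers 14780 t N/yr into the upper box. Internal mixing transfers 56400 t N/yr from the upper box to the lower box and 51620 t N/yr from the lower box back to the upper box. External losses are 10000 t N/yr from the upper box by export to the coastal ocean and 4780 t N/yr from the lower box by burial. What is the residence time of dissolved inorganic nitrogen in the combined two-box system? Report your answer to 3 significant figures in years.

0.796 yr

Residence time in the combined system uses the total inventory and the total *external* removal — internal exchanges between the two boxes cancel.
M_total = 2510 + 9260 = 11770 t N.
ΣF_external_out = 10000 + 4780 = 14780 t N/yr.
τ = M_total / ΣF_ext = 11770 / 14780 = 0.7963 yr.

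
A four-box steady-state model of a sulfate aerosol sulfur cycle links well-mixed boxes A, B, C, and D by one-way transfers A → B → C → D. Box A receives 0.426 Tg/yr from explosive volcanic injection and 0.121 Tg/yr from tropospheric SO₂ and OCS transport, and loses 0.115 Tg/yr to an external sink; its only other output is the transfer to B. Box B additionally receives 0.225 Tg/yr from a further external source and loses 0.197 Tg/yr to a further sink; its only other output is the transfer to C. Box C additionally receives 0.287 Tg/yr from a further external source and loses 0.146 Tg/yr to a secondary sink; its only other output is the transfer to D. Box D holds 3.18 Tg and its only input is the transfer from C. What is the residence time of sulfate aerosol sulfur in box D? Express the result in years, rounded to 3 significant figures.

Box A: F(A→B) = (0.426 + 0.121) − 0.115 = 0.43200 Tg/yr.
Box B: F(B→C) = (0.43200 + 0.225) − 0.197 = 0.46000 Tg/yr.
Box C: F(C→D) = (0.46000 + 0.287) − 0.146 = 0.60100 Tg/yr.
Box D throughput = its input = 0.60100 Tg/yr; τ = 3.18 / 0.60100 = 5.291 yr.

5.29 yr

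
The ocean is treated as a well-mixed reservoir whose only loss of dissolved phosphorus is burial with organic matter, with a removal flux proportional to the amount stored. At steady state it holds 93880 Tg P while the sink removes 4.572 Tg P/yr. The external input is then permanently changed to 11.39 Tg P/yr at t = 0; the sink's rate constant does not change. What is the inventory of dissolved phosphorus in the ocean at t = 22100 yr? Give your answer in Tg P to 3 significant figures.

Residence time τ = M₀/F₀ = 20530 yr. The eventual steady state is M_∞ = M₀·(F₁/F₀) = 93880 × 11.39/4.572 = 233880 Tg P.
The anomaly ΔM(t) = M(t) − M_∞ decays as ΔM₀·e^(−t/τ) with ΔM₀ = 93880 − 233880 = −140000 Tg P.
At t = 22100 yr, e^(−t/τ) = e^(−1.076) = 0.3409, so ΔM = −47720 Tg P and M = 233880 − 47720 = 186160 Tg P.

186000 Tg P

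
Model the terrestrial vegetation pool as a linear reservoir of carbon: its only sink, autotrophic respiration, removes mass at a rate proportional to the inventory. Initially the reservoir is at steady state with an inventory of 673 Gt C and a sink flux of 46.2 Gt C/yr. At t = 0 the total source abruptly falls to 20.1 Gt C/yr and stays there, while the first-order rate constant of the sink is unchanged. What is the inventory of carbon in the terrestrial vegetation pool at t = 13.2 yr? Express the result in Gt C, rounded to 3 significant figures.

τ = M₀/F₀ = 673/46.2 = 14.57 yr; rate constant k = 1/τ.
New steady state M_∞ = F₁/k = F₁·τ = 20.1 × 14.57 = 292.80 Gt C.
M(t) = M_∞ + (M₀ − M_∞)·e^(−t/τ); t/τ = 13.2/14.57 = 0.9062, so e^(−t/τ) = 0.4041.
M(t) = 292.80 + 380.2 × 0.4041 = 446.43 Gt C.

446 Gt C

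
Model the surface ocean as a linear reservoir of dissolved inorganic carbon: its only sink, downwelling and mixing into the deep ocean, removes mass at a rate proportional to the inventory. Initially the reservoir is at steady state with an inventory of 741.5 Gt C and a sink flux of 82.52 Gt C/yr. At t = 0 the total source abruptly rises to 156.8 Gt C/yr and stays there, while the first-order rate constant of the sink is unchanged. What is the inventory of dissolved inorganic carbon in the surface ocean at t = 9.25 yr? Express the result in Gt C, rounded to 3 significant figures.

τ = M₀/F₀ = 741.5/82.52 = 8.986 yr; rate constant k = 1/τ.
New steady state M_∞ = F₁/k = F₁·τ = 156.8 × 8.986 = 1409.0 Gt C.
M(t) = M_∞ + (M₀ − M_∞)·e^(−t/τ); t/τ = 9.25/8.986 = 1.029, so e^(−t/τ) = 0.3572.
M(t) = 1409.0 − 667.5 × 0.3572 = 1170.5 Gt C.

1170 Gt C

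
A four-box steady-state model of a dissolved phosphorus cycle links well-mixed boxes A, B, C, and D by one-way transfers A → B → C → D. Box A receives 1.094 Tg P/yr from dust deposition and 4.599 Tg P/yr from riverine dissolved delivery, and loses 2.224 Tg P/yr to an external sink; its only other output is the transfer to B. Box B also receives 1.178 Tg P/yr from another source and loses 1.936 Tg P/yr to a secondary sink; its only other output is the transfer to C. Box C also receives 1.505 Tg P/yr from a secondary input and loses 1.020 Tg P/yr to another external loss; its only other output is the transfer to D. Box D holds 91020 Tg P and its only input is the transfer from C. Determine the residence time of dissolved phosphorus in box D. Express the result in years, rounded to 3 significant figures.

28500 yr

Box A: F(A→B) = (1.094 + 4.599) − 2.224 = 3.4690 Tg P/yr.
Box B: F(B→C) = (3.4690 + 1.178) − 1.936 = 2.7110 Tg P/yr.
Box C: F(C→D) = (2.7110 + 1.505) − 1.020 = 3.1960 Tg P/yr.
Box D throughput = its input = 3.1960 Tg P/yr; τ = 91020 / 3.1960 = 28480 yr.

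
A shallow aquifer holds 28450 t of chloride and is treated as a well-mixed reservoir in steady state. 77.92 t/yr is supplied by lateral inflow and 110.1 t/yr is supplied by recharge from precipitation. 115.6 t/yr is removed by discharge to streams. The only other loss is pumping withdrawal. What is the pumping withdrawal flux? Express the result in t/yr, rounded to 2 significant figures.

72 t/yr

At steady state ΣF_in = ΣF_out.
ΣF_in = 77.92 + 110.1 = 188.02 t/yr.
Pumping withdrawal flux = ΣF_in − (115.6) = 188.02 − 115.6 = 72.42 t/yr.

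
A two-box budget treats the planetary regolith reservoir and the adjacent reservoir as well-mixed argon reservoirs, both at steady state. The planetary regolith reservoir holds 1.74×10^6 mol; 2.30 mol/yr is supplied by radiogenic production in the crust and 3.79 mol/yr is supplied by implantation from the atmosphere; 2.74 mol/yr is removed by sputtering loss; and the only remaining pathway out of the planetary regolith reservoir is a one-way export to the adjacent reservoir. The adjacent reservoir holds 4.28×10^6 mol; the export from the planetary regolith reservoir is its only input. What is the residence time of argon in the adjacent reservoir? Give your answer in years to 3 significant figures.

1.28×10^6 yr

Balance the planetary regolith reservoir: ΣF_in = 2.30 + 3.79 = 6.0900 mol/yr.
Export to the adjacent reservoir = ΣF_in − (2.74) = 3.3500 mol/yr.
At steady state the output of the adjacent reservoir equals its input, 3.3500 mol/yr.
τ = M / F = 4.28×10^6 / 3.3500 = 1.278×10^6 yr.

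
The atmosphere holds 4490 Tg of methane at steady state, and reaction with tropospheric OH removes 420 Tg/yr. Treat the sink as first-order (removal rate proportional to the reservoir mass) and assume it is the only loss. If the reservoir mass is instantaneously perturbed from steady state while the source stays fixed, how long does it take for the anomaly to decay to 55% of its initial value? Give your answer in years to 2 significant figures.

For a linear reservoir the anomaly decays as exp(−t/τ) with τ = M/F = 4490/420 = 10.69 yr.
exp(−t/τ) = 0.55 ⇒ t = −τ ln(0.55) = 10.69 × 0.5978 = 6.391 yr.

6.4 yr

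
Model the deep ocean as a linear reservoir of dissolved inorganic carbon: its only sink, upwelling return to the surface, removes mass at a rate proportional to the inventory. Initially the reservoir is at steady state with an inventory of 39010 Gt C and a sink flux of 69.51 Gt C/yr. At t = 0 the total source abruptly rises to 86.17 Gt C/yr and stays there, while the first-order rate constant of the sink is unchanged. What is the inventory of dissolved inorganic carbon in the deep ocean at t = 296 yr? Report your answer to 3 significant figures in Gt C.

τ = M₀/F₀ = 39010/69.51 = 561.2 yr; rate constant k = 1/τ.
New steady state M_∞ = F₁/k = F₁·τ = 86.17 × 561.2 = 48360 Gt C.
M(t) = M_∞ + (M₀ − M_∞)·e^(−t/τ); t/τ = 296/561.2 = 0.5274, so e^(−t/τ) = 0.5901.
M(t) = 48360 − 9350 × 0.5901 = 42842 Gt C.

42800 Gt C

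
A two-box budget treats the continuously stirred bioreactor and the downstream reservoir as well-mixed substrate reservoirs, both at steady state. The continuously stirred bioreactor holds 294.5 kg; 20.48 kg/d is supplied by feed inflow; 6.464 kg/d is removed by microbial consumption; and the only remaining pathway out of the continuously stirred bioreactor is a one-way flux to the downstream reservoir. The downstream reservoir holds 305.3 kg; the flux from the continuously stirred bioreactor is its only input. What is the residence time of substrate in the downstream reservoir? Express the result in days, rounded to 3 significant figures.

21.8 d

Balance the continuously stirred bioreactor: ΣF_in = 20.480 kg/d.
Flux to the downstream reservoir = ΣF_in − (6.464) = 14.016 kg/d.
At steady state the output of the downstream reservoir equals its input, 14.016 kg/d.
τ = M / F = 305.3 / 14.016 = 21.78 d.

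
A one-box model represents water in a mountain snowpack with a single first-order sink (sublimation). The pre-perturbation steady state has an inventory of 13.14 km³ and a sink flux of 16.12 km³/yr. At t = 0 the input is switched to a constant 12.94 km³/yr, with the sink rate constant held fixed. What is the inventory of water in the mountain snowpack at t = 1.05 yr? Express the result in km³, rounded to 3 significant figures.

11.3 km³

Residence time τ = M₀/F₀ = 0.8151 yr. The eventual steady state is M_∞ = M₀·(F₁/F₀) = 13.14 × 12.94/16.12 = 10.548 km³.
The anomaly ΔM(t) = M(t) − M_∞ decays as ΔM₀·e^(−t/τ) with ΔM₀ = 13.14 − 10.548 = 2.592 km³.
At t = 1.05 yr, e^(−t/τ) = e^(−1.288) = 0.2758, so ΔM = 0.7149 km³ and M = 10.548 + 0.7149 = 11.263 km³.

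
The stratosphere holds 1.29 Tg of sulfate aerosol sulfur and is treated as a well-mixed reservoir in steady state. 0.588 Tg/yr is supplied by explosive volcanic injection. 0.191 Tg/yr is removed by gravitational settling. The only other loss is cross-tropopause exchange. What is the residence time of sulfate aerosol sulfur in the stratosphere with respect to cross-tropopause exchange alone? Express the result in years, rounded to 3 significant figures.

At steady state ΣF_in = ΣF_out.
ΣF_in = 0.58800 Tg/yr.
Cross-tropopause exchange flux = ΣF_in − (0.191) = 0.58800 − 0.1910 = 0.3970 Tg/yr.
τ = M / F = 1.29 / 0.3970 = 3.249 yr.

3.25 yr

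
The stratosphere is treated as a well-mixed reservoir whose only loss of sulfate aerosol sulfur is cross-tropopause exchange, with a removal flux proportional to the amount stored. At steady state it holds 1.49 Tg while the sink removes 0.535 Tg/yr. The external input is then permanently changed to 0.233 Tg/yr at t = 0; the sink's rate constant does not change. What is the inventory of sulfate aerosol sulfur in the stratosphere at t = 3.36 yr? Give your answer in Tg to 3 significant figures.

0.901 Tg

The sink rate constant is k = F₀/M₀ = 0.535/1.49 = 0.3591 yr⁻¹.
Solving dM/dt = F₁ − kM with M(0) = M₀ gives M(t) = F₁/k + (M₀ − F₁/k)·e^(−kt).
F₁/k = 0.233/0.3591 = 0.64892 Tg; kt = 0.3591 × 3.36 = 1.206, e^(−kt) = 0.2993.
M(3.36) = 0.64892 + (1.49 − 0.64892) × 0.2993 = 0.64892 + 0.2517 = 0.90062 Tg.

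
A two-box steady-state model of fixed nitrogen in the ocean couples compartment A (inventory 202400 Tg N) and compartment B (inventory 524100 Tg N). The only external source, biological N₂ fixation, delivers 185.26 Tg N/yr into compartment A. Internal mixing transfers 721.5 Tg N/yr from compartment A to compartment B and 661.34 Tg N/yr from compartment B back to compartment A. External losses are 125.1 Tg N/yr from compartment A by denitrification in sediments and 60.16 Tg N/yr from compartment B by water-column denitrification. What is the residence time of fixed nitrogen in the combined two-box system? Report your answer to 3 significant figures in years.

For the system as a whole, the A↔B exchange is internal and contributes nothing to the throughput; only the external sinks remove mass.
M_total = 202400 + 524100 = 726500 Tg N.
ΣF_external_out = 125.1 + 60.16 = 185.26 Tg N/yr.
τ = M_total / ΣF_ext = 726500 / 185.26 = 3922 yr.

3920 yr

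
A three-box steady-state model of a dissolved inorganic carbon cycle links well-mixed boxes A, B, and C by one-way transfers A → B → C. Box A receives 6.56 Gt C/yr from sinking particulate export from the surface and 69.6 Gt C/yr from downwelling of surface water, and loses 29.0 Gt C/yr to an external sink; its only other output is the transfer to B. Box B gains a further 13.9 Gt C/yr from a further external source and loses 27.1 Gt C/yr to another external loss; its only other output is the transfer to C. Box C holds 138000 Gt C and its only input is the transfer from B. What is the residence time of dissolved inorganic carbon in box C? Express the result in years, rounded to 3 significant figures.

Box A: F(A→B) = (6.56 + 69.6) − 29.0 = 47.160 Gt C/yr.
Box B: F(B→C) = (47.160 + 13.9) − 27.1 = 33.960 Gt C/yr.
Box C throughput = its input = 33.960 Gt C/yr; τ = 138000 / 33.960 = 4064 yr.

4060 yr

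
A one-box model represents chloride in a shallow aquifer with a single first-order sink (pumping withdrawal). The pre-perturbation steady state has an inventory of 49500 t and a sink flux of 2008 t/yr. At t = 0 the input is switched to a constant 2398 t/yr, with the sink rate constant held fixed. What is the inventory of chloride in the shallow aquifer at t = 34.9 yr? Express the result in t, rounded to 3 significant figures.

Residence time τ = M₀/F₀ = 24.65 yr. The eventual steady state is M_∞ = M₀·(F₁/F₀) = 49500 × 2398/2008 = 59114 t.
The anomaly ΔM(t) = M(t) − M_∞ decays as ΔM₀·e^(−t/τ) with ΔM₀ = 49500 − 59114 = −9614 t.
At t = 34.9 yr, e^(−t/τ) = e^(−1.416) = 0.2427, so ΔM = −2334 t and M = 59114 − 2334 = 56780 t.

56800 t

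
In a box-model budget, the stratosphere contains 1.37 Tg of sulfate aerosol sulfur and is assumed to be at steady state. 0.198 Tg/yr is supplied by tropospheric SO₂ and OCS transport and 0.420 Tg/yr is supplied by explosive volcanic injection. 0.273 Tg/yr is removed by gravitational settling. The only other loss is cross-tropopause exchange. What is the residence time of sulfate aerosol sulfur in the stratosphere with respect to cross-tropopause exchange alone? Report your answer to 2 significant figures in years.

At steady state ΣF_in = ΣF_out.
ΣF_in = 0.198 + 0.420 = 0.61800 Tg/yr.
Cross-tropopause exchange flux = ΣF_in − (0.273) = 0.61800 − 0.2730 = 0.3450 Tg/yr.
τ = M / F = 1.37 / 0.3450 = 3.971 yr.

4.0 yr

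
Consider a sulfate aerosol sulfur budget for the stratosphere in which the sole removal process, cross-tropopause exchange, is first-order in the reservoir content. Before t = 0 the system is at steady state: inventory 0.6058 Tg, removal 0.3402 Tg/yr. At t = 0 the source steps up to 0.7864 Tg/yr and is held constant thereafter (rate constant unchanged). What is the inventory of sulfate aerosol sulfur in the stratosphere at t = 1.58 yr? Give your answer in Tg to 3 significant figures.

Residence time τ = M₀/F₀ = 1.781 yr. The eventual steady state is M_∞ = M₀·(F₁/F₀) = 0.6058 × 0.7864/0.3402 = 1.4004 Tg.
The anomaly ΔM(t) = M(t) − M_∞ decays as ΔM₀·e^(−t/τ) with ΔM₀ = 0.6058 − 1.4004 = −0.7946 Tg.
At t = 1.58 yr, e^(−t/τ) = e^(−0.8873) = 0.4118, so ΔM = −0.3272 Tg and M = 1.4004 − 0.3272 = 1.0732 Tg.

1.07 Tg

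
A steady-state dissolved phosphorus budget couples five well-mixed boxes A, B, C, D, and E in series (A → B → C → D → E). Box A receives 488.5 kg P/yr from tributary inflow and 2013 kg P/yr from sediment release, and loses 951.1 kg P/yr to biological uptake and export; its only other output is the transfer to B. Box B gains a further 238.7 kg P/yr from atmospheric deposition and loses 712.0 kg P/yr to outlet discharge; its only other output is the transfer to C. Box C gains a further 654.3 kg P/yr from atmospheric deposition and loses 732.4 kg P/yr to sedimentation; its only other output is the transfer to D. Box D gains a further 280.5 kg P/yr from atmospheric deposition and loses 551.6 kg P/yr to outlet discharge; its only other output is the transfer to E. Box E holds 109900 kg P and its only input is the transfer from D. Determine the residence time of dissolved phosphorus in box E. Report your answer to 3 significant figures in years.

151 yr

Box A: F(A→B) = (488.5 + 2013) − 951.1 = 1550.4 kg P/yr.
Box B: F(B→C) = (1550.4 + 238.7) − 712.0 = 1077.1 kg P/yr.
Box C: F(C→D) = (1077.1 + 654.3) − 732.4 = 999.00 kg P/yr.
Box D: F(D→E) = (999.00 + 280.5) − 551.6 = 727.90 kg P/yr.
Box E throughput = its input = 727.90 kg P/yr; τ = 109900 / 727.90 = 151.0 yr.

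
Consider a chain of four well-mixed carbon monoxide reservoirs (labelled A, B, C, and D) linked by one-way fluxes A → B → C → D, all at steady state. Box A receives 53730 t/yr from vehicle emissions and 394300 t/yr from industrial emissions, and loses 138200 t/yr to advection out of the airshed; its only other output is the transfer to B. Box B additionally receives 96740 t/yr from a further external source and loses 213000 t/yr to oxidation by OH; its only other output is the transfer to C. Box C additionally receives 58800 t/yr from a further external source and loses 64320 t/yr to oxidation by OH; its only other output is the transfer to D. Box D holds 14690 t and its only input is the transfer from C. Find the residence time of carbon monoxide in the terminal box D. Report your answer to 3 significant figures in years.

Box A: F(A→B) = (53730 + 394300) − 138200 = 309830 t/yr.
Box B: F(B→C) = (309830 + 96740) − 213000 = 193570 t/yr.
Box C: F(C→D) = (193570 + 58800) − 64320 = 188050 t/yr.
Box D throughput = its input = 188050 t/yr; τ = 14690 / 188050 = 0.07812 yr.

0.0781 yr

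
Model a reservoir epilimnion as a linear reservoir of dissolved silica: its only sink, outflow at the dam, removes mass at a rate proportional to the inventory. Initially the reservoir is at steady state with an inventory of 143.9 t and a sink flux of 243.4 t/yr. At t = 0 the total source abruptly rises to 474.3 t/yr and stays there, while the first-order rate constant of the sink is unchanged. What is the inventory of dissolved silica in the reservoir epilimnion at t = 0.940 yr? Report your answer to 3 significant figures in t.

253 t

The sink rate constant is k = F₀/M₀ = 243.4/143.9 = 1.691 yr⁻¹.
Solving dM/dt = F₁ − kM with M(0) = M₀ gives M(t) = F₁/k + (M₀ − F₁/k)·e^(−kt).
F₁/k = 474.3/1.691 = 280.41 t; kt = 1.691 × 0.940 = 1.590, e^(−kt) = 0.2039.
M(0.940) = 280.41 + (143.9 − 280.41) × 0.2039 = 280.41 − 27.84 = 252.57 t.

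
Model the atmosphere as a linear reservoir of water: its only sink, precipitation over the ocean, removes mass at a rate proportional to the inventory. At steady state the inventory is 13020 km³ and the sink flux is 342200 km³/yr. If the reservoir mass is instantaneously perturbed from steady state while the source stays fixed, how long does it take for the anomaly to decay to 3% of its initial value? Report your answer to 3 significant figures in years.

For a linear reservoir the anomaly decays as exp(−t/τ) with τ = M/F = 13020/342200 = 0.03805 yr.
exp(−t/τ) = 0.03 ⇒ t = −τ ln(0.03) = 0.03805 × 3.507 = 0.1334 yr.

0.133 yr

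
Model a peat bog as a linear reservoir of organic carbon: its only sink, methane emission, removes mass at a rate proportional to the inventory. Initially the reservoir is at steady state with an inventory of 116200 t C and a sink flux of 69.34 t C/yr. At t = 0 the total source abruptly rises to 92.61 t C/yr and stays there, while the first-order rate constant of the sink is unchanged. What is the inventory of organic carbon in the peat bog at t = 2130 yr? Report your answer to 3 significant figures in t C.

τ = M₀/F₀ = 116200/69.34 = 1676 yr; rate constant k = 1/τ.
New steady state M_∞ = F₁/k = F₁·τ = 92.61 × 1676 = 155200 t C.
M(t) = M_∞ + (M₀ − M_∞)·e^(−t/τ); t/τ = 2130/1676 = 1.271, so e^(−t/τ) = 0.2805.
M(t) = 155200 − 39000 × 0.2805 = 144260 t C.

144000 t C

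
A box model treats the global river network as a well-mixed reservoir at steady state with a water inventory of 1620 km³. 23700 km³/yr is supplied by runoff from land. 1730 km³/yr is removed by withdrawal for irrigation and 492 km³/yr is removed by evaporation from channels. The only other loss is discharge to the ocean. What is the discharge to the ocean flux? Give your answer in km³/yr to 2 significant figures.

At steady state ΣF_in = ΣF_out.
ΣF_in = 23700 km³/yr.
Discharge to the ocean flux = ΣF_in − (1730 + 492) = 23700 − 2222 = 21480 km³/yr.

21000 km³/yr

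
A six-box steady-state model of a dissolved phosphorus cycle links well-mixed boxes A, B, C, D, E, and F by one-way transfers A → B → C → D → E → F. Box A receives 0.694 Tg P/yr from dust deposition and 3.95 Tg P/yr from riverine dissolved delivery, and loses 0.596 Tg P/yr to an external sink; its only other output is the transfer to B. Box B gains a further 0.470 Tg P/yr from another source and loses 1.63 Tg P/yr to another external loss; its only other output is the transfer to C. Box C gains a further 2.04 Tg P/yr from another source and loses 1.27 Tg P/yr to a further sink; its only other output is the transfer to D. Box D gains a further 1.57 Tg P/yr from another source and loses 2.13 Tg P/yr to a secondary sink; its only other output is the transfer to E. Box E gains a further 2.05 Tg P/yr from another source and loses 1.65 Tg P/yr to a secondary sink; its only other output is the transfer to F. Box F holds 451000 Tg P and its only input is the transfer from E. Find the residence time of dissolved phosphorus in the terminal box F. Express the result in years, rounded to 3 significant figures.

129000 yr

Box A: F(A→B) = (0.694 + 3.95) − 0.596 = 4.0480 Tg P/yr.
Box B: F(B→C) = (4.0480 + 0.470) − 1.63 = 2.8880 Tg P/yr.
Box C: F(C→D) = (2.8880 + 2.04) − 1.27 = 3.6580 Tg P/yr.
Box D: F(D→E) = (3.6580 + 1.57) − 2.13 = 3.0980 Tg P/yr.
Box E: F(E→F) = (3.0980 + 2.05) − 1.65 = 3.4980 Tg P/yr.
Box F throughput = its input = 3.4980 Tg P/yr; τ = 451000 / 3.4980 = 128900 yr.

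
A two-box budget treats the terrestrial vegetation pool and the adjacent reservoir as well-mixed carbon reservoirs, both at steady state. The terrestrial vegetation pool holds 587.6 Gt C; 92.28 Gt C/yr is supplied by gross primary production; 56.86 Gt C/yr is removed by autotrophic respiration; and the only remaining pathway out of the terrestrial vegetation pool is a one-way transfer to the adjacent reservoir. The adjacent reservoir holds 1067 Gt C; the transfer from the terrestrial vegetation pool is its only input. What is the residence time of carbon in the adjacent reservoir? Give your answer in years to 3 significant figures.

30.1 yr

Balance the terrestrial vegetation pool: ΣF_in = 92.280 Gt C/yr.
Transfer to the adjacent reservoir = ΣF_in − (56.86) = 35.420 Gt C/yr.
At steady state the output of the adjacent reservoir equals its input, 35.420 Gt C/yr.
τ = M / F = 1067 / 35.420 = 30.12 yr.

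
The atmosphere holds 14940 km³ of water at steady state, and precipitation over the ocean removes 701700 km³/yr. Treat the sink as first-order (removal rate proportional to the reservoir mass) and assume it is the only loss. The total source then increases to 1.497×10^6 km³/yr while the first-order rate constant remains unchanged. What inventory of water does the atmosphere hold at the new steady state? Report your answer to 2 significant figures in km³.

32000 km³

Rate constant k = F/M = 701700 / 14940 = 46.97 yr⁻¹.
At the new steady state, source = k·M_new ⇒ M_new = 1.497×10^6 / 46.97 = 31870 km³.
(Equivalently M_new = M × F_new/F_old = 14940 × 1.497×10^6/701700.)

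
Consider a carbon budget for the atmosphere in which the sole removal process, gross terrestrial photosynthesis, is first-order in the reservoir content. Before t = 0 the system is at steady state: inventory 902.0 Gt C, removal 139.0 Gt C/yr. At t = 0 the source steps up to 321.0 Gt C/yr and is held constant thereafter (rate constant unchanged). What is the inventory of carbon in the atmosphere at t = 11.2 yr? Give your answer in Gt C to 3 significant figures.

1870 Gt C

Residence time τ = M₀/F₀ = 6.489 yr. The eventual steady state is M_∞ = M₀·(F₁/F₀) = 902.0 × 321.0/139.0 = 2083.0 Gt C.
The anomaly ΔM(t) = M(t) − M_∞ decays as ΔM₀·e^(−t/τ) with ΔM₀ = 902.0 − 2083.0 = −1181 Gt C.
At t = 11.2 yr, e^(−t/τ) = e^(−1.726) = 0.1780, so ΔM = −210.2 Gt C and M = 2083.0 − 210.2 = 1872.8 Gt C.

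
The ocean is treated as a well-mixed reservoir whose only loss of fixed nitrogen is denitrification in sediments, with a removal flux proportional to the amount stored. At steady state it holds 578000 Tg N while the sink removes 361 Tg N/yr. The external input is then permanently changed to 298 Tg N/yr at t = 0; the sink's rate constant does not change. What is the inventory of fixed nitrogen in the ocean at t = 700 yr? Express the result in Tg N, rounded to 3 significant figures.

τ = M₀/F₀ = 578000/361 = 1601 yr; rate constant k = 1/τ.
New steady state M_∞ = F₁/k = F₁·τ = 298 × 1601 = 477130 Tg N.
M(t) = M_∞ + (M₀ − M_∞)·e^(−t/τ); t/τ = 700/1601 = 0.4372, so e^(−t/τ) = 0.6458.
M(t) = 477130 + 100900 × 0.6458 = 542280 Tg N.

542000 Tg N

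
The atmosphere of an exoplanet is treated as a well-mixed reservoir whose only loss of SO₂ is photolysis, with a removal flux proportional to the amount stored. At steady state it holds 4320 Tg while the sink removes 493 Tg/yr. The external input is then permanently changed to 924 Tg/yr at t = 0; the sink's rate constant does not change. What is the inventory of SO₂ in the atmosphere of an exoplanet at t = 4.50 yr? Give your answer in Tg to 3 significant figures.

5840 Tg

Residence time τ = M₀/F₀ = 8.763 yr. The eventual steady state is M_∞ = M₀·(F₁/F₀) = 4320 × 924/493 = 8096.7 Tg.
The anomaly ΔM(t) = M(t) − M_∞ decays as ΔM₀·e^(−t/τ) with ΔM₀ = 4320 − 8096.7 = −3777 Tg.
At t = 4.50 yr, e^(−t/τ) = e^(−0.5135) = 0.5984, so ΔM = −2260 Tg and M = 8096.7 − 2260 = 5836.8 Tg.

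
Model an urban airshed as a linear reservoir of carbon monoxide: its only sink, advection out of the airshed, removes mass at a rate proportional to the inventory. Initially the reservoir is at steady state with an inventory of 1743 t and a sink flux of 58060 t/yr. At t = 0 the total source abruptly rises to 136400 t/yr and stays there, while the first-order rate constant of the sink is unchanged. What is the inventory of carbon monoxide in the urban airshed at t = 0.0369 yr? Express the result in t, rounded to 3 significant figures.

Residence time τ = M₀/F₀ = 0.03002 yr. The eventual steady state is M_∞ = M₀·(F₁/F₀) = 1743 × 136400/58060 = 4094.8 t.
The anomaly ΔM(t) = M(t) − M_∞ decays as ΔM₀·e^(−t/τ) with ΔM₀ = 1743 − 4094.8 = −2352 t.
At t = 0.0369 yr, e^(−t/τ) = e^(−1.229) = 0.2925, so ΔM = −688.0 t and M = 4094.8 − 688.0 = 3406.8 t.

3410 t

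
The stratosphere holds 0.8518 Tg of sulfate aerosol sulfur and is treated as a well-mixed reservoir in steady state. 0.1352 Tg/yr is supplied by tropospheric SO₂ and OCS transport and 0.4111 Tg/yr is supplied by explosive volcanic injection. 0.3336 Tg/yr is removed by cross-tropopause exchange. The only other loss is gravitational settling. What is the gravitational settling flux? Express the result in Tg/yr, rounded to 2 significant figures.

At steady state ΣF_in = ΣF_out.
ΣF_in = 0.1352 + 0.4111 = 0.54630 Tg/yr.
Gravitational settling flux = ΣF_in − (0.3336) = 0.54630 − 0.3336 = 0.2127 Tg/yr.

0.21 Tg/yr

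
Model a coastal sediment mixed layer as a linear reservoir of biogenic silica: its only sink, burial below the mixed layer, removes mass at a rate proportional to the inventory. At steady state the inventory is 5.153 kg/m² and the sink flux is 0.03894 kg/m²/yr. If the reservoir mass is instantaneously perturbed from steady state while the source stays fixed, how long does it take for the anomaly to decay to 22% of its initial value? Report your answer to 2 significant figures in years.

For a linear reservoir the anomaly decays as exp(−t/τ) with τ = M/F = 5.153/0.03894 = 132.3 yr.
exp(−t/τ) = 0.22 ⇒ t = −τ ln(0.22) = 132.3 × 1.514 = 200.4 yr.

200 yr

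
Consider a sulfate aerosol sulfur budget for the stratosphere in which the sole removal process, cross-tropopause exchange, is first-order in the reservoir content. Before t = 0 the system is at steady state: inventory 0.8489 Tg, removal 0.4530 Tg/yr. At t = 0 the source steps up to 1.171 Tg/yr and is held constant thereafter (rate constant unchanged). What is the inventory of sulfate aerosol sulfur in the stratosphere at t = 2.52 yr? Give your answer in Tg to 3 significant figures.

τ = M₀/F₀ = 0.8489/0.4530 = 1.874 yr; rate constant k = 1/τ.
New steady state M_∞ = F₁/k = F₁·τ = 1.171 × 1.874 = 2.1944 Tg.
M(t) = M_∞ + (M₀ − M_∞)·e^(−t/τ); t/τ = 2.52/1.874 = 1.345, so e^(−t/τ) = 0.2606.
M(t) = 2.1944 − 1.345 × 0.2606 = 1.8438 Tg.

1.84 Tg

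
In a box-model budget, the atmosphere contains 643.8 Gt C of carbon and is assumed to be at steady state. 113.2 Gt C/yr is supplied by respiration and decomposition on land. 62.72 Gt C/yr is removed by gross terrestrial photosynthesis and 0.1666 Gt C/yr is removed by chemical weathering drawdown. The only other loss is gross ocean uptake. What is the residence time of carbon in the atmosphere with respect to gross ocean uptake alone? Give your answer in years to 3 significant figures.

12.8 yr

At steady state ΣF_in = ΣF_out.
ΣF_in = 113.20 Gt C/yr.
Gross ocean uptake flux = ΣF_in − (62.72 + 0.1666) = 113.20 − 62.89 = 50.31 Gt C/yr.
τ = M / F = 643.8 / 50.31 = 12.80 yr.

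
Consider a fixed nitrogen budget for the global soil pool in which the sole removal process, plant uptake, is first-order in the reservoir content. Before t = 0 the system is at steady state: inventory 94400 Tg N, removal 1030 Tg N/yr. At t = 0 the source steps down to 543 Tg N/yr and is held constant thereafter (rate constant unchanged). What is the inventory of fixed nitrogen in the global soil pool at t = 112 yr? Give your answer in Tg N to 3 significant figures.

Residence time τ = M₀/F₀ = 91.65 yr. The eventual steady state is M_∞ = M₀·(F₁/F₀) = 94400 × 543/1030 = 49766 Tg N.
The anomaly ΔM(t) = M(t) − M_∞ decays as ΔM₀·e^(−t/τ) with ΔM₀ = 94400 − 49766 = 44630 Tg N.
At t = 112 yr, e^(−t/τ) = e^(−1.222) = 0.2946, so ΔM = 13150 Tg N and M = 49766 + 13150 = 62917 Tg N.

62900 Tg N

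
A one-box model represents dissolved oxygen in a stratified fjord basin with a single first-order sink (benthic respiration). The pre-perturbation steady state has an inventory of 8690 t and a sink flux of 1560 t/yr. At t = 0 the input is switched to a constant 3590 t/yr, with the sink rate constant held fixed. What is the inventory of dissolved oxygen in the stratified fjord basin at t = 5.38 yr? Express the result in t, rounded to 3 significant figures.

15700 t

Residence time τ = M₀/F₀ = 5.571 yr. The eventual steady state is M_∞ = M₀·(F₁/F₀) = 8690 × 3590/1560 = 19998 t.
The anomaly ΔM(t) = M(t) − M_∞ decays as ΔM₀·e^(−t/τ) with ΔM₀ = 8690 − 19998 = −11310 t.
At t = 5.38 yr, e^(−t/τ) = e^(−0.9658) = 0.3807, so ΔM = −4305 t and M = 19998 − 4305 = 15693 t.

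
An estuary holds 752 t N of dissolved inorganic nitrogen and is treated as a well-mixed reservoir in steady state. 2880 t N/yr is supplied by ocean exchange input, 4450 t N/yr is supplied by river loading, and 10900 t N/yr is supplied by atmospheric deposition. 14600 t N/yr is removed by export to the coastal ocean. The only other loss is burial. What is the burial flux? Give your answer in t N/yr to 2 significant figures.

At steady state ΣF_in = ΣF_out.
ΣF_in = 2880 + 4450 + 10900 = 18230 t N/yr.
Burial flux = ΣF_in − (14600) = 18230 − 14600 = 3630 t N/yr.

3600 t N/yr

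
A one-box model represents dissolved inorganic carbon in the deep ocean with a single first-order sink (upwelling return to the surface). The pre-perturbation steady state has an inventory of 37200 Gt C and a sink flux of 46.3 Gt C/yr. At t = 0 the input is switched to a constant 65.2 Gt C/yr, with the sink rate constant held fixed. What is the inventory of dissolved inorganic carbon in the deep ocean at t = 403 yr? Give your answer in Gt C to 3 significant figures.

43200 Gt C

Residence time τ = M₀/F₀ = 803.5 yr. The eventual steady state is M_∞ = M₀·(F₁/F₀) = 37200 × 65.2/46.3 = 52385 Gt C.
The anomaly ΔM(t) = M(t) − M_∞ decays as ΔM₀·e^(−t/τ) with ΔM₀ = 37200 − 52385 = −15190 Gt C.
At t = 403 yr, e^(−t/τ) = e^(−0.5016) = 0.6056, so ΔM = −9196 Gt C and M = 52385 − 9196 = 43190 Gt C.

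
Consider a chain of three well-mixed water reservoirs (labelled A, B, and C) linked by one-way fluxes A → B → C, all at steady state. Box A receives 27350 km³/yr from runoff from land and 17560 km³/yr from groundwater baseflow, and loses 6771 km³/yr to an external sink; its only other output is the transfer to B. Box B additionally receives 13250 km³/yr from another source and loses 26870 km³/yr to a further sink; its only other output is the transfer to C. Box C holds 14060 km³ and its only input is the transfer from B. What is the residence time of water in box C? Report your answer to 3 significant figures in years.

0.573 yr

Box A: F(A→B) = (27350 + 17560) − 6771 = 38139 km³/yr.
Box B: F(B→C) = (38139 + 13250) − 26870 = 24519 km³/yr.
Box C throughput = its input = 24519 km³/yr; τ = 14060 / 24519 = 0.5734 yr.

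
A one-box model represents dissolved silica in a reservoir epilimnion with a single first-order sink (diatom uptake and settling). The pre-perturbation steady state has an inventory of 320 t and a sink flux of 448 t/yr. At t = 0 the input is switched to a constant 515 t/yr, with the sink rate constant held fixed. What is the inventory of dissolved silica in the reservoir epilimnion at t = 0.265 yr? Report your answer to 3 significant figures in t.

335 t

The sink rate constant is k = F₀/M₀ = 448/320 = 1.400 yr⁻¹.
Solving dM/dt = F₁ − kM with M(0) = M₀ gives M(t) = F₁/k + (M₀ − F₁/k)·e^(−kt).
F₁/k = 515/1.400 = 367.86 t; kt = 1.400 × 0.265 = 0.3710, e^(−kt) = 0.6900.
M(0.265) = 367.86 + (320 − 367.86) × 0.6900 = 367.86 − 33.02 = 334.83 t.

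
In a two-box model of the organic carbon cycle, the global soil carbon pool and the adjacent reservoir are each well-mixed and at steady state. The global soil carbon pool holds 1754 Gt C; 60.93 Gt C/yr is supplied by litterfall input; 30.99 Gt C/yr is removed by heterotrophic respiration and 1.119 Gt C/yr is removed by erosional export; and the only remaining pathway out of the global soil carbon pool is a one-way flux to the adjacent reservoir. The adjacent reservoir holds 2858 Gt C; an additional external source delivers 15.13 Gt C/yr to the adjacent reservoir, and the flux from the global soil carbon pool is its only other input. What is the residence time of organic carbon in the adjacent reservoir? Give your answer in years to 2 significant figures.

65 yr

Balance the global soil carbon pool: ΣF_in = 60.930 Gt C/yr.
Flux to the adjacent reservoir = ΣF_in − (30.99 + 1.119) = 28.821 Gt C/yr.
Total input to the adjacent reservoir = 28.821 + 15.13 = 43.951 Gt C/yr; at steady state this equals its total output.
τ = M / F = 2858 / 43.951 = 65.03 yr.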